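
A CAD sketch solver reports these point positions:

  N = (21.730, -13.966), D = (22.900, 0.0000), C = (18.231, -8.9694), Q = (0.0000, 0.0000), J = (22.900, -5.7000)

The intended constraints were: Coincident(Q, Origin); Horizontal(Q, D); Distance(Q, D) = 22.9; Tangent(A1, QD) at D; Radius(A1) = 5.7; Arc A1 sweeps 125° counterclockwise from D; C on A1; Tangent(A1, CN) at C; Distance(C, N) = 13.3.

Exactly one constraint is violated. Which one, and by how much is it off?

Distance(C, N) = 13.3 — off by 7.20.

Q = (0.00, 0.00) ✓; Q.y = 0.00, D.y = 0.00 ✓; |QD| = 22.90 ✓; ∠(JD, DQ) = 90.00° ✓; |JD| = 5.700 ✓; bearing(J→C) − bearing(J→D) = 125.0° ✓; |JC| = 5.700 ✓; ∠(JC, CN) = 90.00° ✓; |CN| = 6.100 ✗.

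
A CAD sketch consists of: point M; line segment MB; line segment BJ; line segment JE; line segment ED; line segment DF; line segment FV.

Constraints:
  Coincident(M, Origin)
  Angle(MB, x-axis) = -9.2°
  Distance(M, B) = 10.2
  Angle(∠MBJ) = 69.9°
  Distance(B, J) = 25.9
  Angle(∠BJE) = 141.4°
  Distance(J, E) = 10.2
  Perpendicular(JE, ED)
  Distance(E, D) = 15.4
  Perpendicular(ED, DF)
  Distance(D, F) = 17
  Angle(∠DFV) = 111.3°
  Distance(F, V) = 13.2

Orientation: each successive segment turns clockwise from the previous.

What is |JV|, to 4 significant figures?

12.00

M is at the origin; MB runs at -9.2° with length 10.2, so B = (10.07, -1.631). ∠MBJ = 69.9° gives BJ at -119.3° from the x-axis; with |BJ| = 25.9, J = (-2.606, -24.22). ∠BJE = 141.4° gives JE at -157.9° from the x-axis; with |JE| = 10.2, E = (-12.06, -28.05). JE is perpendicular to ED, so ED runs at 112.1°; with |ED| = 15.4, D = (-17.85, -13.79). The perpendicularity gives DF at right angles to ED, so DF runs at 22.10°; with |DF| = 17.0, F = (-2.100, -7.391). ∠DFV = 111.3° gives FV at -46.60° from the x-axis; with |FV| = 13.2, V = (6.970, -16.98). Then |JV| = |V − J| = 12.00.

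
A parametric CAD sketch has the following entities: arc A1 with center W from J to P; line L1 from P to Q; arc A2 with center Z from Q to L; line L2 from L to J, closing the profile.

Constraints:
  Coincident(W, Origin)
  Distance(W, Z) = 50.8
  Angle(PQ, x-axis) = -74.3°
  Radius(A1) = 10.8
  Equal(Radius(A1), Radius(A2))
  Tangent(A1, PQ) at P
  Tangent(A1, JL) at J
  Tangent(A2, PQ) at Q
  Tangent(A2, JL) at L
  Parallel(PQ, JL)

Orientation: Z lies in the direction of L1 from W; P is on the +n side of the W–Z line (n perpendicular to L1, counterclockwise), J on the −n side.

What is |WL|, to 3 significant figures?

51.9

The slot axis is L1's direction at -74.3°, so u = (cos -74.3°, sin -74.3°) = (0.271, -0.963) and n = (−sin -74.3°, cos -74.3°) = (0.963, 0.271). W is at the origin and Z lies 50.8 along u from W, so Z = 50.8·u = (13.7, -48.9). Tangency of A1 to both parallel lines with radius 10.8 puts P and J at W ± 10.8·n: P = (10.4, 2.92), J = (-10.4, -2.92). Equal radii place Q and L the same way about Z: Q = Z + 10.8·n = (24.1, -46.0), L = Z − 10.8·n = (3.35, -51.8). Then |WL| = |L − W| = 51.9.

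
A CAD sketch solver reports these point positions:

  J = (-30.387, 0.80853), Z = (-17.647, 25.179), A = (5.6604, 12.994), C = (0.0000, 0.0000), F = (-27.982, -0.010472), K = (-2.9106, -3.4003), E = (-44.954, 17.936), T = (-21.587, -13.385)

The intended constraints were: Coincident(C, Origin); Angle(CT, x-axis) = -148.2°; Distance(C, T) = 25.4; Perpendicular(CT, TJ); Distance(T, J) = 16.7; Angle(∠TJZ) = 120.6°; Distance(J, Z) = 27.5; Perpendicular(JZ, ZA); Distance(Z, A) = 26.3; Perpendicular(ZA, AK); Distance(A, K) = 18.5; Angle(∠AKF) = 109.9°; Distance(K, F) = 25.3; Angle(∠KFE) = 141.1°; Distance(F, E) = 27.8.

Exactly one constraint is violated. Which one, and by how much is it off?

Distance(F, E) = 27.8 — off by 3.10.

C = (0.00, 0.00) ✓; CT at -148.2° ✓; |CT| = 25.40 ✓; ∠(CT, TJ) = 90.00° ✓; |TJ| = 16.70 ✓; ∠TJZ = 120.6° ✓; |JZ| = 27.50 ✓; ∠(JZ, ZA) = 90.00° ✓; |ZA| = 26.30 ✓; ∠(ZA, AK) = 90.00° ✓; |AK| = 18.50 ✓; ∠AKF = 109.9° ✓; |KF| = 25.30 ✓; ∠KFE = 141.1° ✓; |FE| = 24.70 ✗.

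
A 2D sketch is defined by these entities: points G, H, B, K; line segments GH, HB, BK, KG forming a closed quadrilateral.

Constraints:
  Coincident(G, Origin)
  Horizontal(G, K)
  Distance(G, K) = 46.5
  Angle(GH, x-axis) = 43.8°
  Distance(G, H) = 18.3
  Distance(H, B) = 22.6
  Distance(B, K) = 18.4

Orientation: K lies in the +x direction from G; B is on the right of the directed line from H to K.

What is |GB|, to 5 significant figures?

28.801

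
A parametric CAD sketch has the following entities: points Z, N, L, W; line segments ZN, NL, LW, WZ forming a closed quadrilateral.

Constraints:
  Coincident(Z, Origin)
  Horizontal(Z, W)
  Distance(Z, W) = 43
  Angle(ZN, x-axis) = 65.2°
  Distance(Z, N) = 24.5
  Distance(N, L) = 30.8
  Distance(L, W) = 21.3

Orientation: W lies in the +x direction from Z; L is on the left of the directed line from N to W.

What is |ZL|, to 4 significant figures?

46.21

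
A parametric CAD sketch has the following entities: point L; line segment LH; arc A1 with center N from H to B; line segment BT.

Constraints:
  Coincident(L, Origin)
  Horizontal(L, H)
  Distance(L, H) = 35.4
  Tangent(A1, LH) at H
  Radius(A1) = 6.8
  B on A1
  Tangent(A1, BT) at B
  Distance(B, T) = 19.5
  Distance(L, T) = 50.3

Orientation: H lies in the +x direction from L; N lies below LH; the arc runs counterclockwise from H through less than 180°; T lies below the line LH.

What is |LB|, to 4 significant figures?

32.30

L is at the origin; LH is horizontal with |LH| = 35.4 and H on the +x side, so H = (35.40, 0.000). Tangency of A1 to LH means the radius NH is perpendicular to LH, so N = H + (0, -6.8) = (35.40, -6.800). Since NB ⟂ BT (tangency), |NT| = √(6.8² + 19.5²) = 20.65 regardless of where B sits on A1. So T lies on both circle(L, 50.3) and circle(N, 20.65); the below-LH intersection is T = (43.08, -25.97). B is the foot of the tangent from T: B = (30.27, -11.27).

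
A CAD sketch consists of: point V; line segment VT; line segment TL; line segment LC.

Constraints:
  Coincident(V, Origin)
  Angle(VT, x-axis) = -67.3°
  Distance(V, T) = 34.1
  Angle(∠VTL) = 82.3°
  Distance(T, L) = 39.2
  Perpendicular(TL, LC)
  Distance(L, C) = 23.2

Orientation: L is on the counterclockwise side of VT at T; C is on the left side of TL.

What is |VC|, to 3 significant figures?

36.2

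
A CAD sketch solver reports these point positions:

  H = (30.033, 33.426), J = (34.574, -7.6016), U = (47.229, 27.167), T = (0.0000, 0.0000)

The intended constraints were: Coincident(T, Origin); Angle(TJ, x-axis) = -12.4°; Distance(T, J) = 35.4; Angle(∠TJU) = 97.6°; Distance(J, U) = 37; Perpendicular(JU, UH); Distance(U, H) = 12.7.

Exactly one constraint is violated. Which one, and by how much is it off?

Distance(U, H) = 12.7 — off by 5.60.

T = (0.00, 0.00) ✓; TJ at -12.40° ✓; |TJ| = 35.40 ✓; ∠TJU = 97.60° ✓; |JU| = 37.00 ✓; ∠(JU, UH) = 90.00° ✓; |UH| = 18.30 ✗.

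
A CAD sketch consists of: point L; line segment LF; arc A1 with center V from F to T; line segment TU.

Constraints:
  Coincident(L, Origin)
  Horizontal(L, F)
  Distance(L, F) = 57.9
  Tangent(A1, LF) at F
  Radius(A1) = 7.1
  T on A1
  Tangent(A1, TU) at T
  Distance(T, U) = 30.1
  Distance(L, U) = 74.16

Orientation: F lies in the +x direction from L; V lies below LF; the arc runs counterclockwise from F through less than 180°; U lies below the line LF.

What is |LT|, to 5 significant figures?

52.426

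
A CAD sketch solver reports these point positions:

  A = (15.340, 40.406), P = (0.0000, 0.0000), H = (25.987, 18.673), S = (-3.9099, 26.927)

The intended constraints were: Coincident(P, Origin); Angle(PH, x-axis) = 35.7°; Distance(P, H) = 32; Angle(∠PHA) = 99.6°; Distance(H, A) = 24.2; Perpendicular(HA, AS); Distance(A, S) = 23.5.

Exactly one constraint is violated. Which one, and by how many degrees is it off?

Perpendicular(HA, AS) — off by 8.90°.

P = (0.00, 0.00) ✓; PH at 35.70° ✓; |PH| = 32.00 ✓; ∠PHA = 99.60° ✓; |HA| = 24.20 ✓; ∠(HA, AS) = 98.90° ✗; |AS| = 23.50 ✓.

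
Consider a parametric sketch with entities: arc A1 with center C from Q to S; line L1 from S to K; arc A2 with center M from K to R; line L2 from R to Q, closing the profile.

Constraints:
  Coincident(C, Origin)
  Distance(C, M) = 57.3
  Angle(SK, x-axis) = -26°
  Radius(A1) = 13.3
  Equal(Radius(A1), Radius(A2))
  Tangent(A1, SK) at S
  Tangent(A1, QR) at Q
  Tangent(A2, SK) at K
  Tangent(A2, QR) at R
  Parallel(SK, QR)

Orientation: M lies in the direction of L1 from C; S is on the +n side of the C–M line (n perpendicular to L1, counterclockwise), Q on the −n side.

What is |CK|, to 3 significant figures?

58.8

The slot axis is L1's direction at -26.0°, so u = (cos -26.0°, sin -26.0°) = (0.899, -0.438) and n = (−sin -26.0°, cos -26.0°) = (0.438, 0.899). C is at the origin and M lies 57.3 along u from C, so M = 57.3·u = (51.5, -25.1). Tangency of A1 to both parallel lines with radius 13.3 puts S and Q at C ± 13.3·n: S = (5.83, 12.0), Q = (-5.83, -12.0). Equal radii place K and R the same way about M: K = M + 13.3·n = (57.3, -13.2), R = M − 13.3·n = (45.7, -37.1). Then |CK| = |K − C| = 58.8.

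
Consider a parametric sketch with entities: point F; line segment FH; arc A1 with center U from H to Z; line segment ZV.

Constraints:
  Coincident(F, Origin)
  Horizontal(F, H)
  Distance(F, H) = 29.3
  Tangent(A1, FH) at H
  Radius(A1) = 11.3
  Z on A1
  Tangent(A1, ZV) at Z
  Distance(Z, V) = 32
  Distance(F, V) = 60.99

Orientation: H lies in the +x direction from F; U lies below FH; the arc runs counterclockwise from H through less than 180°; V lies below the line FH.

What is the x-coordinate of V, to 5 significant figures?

44.616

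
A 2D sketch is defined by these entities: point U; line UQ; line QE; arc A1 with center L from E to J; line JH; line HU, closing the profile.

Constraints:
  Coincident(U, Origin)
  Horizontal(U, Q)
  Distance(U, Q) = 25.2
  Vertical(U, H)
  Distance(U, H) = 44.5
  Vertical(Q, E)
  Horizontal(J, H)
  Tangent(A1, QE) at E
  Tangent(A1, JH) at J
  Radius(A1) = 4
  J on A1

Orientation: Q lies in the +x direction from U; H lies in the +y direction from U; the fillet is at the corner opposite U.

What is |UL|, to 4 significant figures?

45.71

U is at the origin; UQ is horizontal with |UQ| = 25.2 and Q on the +x side, so Q = (25.20, 0.000). U and H share the same x with |UH| = 44.5 and H on the +y side, so H = (0.000, 44.50). The virtual corner opposite U is at (25.20, 44.50). The tangent condition forces LE to be normal to QE and tangency of A1 to JH means the radius LJ is perpendicular to JH, with radius 4.0, so the center L sits 4.0 in from both sides at L = (21.20, 40.50). Then |UL| = |L − U| = 45.71.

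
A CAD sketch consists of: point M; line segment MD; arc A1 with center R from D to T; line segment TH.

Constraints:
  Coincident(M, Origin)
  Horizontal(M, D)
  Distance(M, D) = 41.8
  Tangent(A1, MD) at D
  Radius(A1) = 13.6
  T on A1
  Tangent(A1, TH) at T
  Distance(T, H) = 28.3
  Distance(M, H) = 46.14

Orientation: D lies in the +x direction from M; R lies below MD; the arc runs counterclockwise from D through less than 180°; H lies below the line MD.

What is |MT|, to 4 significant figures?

30.60

M is at the origin; MD is horizontal with |MD| = 41.8 and D on the +x side, so D = (41.80, 0.000). Tangency of A1 to MD means the radius RD is perpendicular to MD, so R = D + (0, -13.6) = (41.80, -13.60). Since RT ⟂ TH (tangency), |RH| = √(13.6² + 28.3²) = 31.40 regardless of where T sits on A1. So H lies on both circle(M, 46.14) and circle(R, 31.40); the below-MD intersection is H = (23.96, -39.43). T is the foot of the tangent from H: T = (28.37, -11.48).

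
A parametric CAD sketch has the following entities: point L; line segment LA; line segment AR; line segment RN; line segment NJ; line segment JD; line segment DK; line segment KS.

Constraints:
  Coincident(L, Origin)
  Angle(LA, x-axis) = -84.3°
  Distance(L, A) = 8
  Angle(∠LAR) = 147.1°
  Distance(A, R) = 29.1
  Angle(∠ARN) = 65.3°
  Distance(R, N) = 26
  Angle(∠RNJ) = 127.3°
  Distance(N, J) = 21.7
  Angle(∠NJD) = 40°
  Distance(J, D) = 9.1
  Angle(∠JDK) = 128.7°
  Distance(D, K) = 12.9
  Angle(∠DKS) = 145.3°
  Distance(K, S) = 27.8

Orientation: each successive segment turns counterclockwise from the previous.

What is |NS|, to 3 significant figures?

24.0

L is at the origin; LA runs at -84.3° with length 8.0, so A = (0.795, -7.96). ∠LAR = 147.1° gives AR at -51.4° from the x-axis; with |AR| = 29.1, R = (18.9, -30.7). ∠ARN = 65.3° gives RN at 63.3° from the x-axis; with |RN| = 26.0, N = (30.6, -7.48). ∠RNJ = 127.3° gives NJ at 116° from the x-axis; with |NJ| = 21.7, J = (21.1, 12.0). ∠NJD = 40.0° gives JD at -104° from the x-axis; with |JD| = 9.1, D = (18.9, 3.20). ∠JDK = 128.7° gives DK at -52.7° from the x-axis; with |DK| = 12.9, K = (26.7, -7.06). ∠DKS = 145.3° gives KS at -18.0° from the x-axis; with |KS| = 27.8, S = (53.2, -15.7). Then |NS| = |S − N| = 24.0.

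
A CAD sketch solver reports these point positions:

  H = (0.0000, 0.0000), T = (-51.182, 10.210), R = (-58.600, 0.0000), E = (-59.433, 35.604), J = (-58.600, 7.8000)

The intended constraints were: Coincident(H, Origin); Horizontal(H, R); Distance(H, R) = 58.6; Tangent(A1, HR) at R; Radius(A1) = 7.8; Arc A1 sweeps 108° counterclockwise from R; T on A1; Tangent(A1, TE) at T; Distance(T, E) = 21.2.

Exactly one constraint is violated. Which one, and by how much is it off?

Distance(T, E) = 21.2 — off by 5.50.

H = (0.00, 0.00) ✓; H.y = 0.00, R.y = 0.00 ✓; |HR| = 58.60 ✓; ∠(JR, RH) = 90.00° ✓; |JR| = 7.800 ✓; bearing(J→T) − bearing(J→R) = 108.0° ✓; |JT| = 7.800 ✓; ∠(JT, TE) = 90.00° ✓; |TE| = 26.70 ✗.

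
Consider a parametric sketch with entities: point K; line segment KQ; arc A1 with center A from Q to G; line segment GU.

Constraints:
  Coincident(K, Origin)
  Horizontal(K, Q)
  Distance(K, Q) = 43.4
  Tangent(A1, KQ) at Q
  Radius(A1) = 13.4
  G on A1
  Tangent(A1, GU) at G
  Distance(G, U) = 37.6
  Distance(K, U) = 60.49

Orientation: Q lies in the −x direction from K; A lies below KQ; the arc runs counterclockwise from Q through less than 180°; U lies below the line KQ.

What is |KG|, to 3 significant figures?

58.2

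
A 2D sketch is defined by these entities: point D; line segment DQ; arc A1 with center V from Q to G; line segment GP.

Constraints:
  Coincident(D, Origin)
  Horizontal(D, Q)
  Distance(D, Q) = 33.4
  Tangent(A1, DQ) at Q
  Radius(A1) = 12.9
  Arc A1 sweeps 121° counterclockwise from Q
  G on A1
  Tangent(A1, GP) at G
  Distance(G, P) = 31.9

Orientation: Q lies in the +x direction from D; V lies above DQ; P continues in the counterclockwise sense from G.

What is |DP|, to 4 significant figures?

54.63

On A1, Q sits at bearing -90° from V; a 121° counterclockwise sweep puts G at bearing 31°, so G = V + 12.9·(cos 31°, sin 31°) = (44.46, 19.54). Since A1 is tangent to GP there, VG ⟂ GP, so GP runs along (−sin 31°, cos 31°); with |GP| = 31.9, P = (28.03, 46.89). Then |DP| = |P − D| = 54.63.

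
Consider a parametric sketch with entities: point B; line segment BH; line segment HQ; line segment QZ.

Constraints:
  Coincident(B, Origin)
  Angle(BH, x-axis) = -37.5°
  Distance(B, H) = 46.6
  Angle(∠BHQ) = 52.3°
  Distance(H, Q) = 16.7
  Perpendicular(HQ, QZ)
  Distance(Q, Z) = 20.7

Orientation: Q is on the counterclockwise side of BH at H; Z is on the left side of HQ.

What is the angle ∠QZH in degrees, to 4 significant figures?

38.90°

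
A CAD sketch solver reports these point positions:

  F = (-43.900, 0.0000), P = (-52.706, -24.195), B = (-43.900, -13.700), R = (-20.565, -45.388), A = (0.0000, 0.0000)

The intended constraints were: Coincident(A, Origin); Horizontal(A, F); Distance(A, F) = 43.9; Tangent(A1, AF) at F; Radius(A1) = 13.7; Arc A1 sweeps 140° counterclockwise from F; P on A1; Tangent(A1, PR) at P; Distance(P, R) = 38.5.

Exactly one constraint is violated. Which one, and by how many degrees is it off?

Tangent(A1, PR) at P — off by 6.60°.

A = (0.00, 0.00) ✓; A.y = 0.00, F.y = 0.00 ✓; |AF| = 43.90 ✓; ∠(BF, FA) = 90.00° ✓; |BF| = 13.70 ✓; bearing(B→P) − bearing(B→F) = 140.0° ✓; |BP| = 13.70 ✓; ∠(BP, PR) = 83.40° ✗; |PR| = 38.50 ✓.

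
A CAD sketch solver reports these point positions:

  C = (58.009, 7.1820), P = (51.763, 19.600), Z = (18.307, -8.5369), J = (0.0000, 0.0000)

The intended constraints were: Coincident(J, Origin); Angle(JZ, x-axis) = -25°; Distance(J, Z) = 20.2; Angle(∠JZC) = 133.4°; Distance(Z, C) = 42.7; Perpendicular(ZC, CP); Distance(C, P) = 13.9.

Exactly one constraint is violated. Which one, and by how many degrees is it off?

Perpendicular(ZC, CP) — off by 5.10°.

J = (0.00, 0.00) ✓; JZ at -25.00° ✓; |JZ| = 20.20 ✓; ∠JZC = 133.4° ✓; |ZC| = 42.70 ✓; ∠(ZC, CP) = 95.10° ✗; |CP| = 13.90 ✓.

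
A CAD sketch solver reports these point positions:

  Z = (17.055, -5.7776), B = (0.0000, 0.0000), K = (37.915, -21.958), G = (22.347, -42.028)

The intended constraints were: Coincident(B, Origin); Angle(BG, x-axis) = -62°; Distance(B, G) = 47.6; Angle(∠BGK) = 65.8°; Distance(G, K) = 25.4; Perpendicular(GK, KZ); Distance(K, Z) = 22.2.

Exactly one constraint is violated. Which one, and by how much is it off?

Distance(K, Z) = 22.2 — off by 4.20.

B = (0.00, 0.00) ✓; BG at -62.00° ✓; |BG| = 47.60 ✓; ∠BGK = 65.80° ✓; |GK| = 25.40 ✓; ∠(GK, KZ) = 90.00° ✓; |KZ| = 26.40 ✗.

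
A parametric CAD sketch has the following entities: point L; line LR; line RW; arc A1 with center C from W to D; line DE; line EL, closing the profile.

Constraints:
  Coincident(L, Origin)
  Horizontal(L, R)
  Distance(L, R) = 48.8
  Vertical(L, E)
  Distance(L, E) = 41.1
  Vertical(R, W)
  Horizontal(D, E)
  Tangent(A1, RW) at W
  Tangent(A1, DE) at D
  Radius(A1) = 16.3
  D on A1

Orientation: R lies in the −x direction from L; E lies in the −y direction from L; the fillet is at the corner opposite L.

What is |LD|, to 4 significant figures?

52.40

L is at the origin; L and R share the same y with |LR| = 48.8 and R on the −x side, so R = (-48.80, 0.000). LE is vertical with |LE| = 41.1 and E on the −y side, so E = (0.000, -41.10). The virtual corner opposite L is at (-48.80, -41.10). A1 meets RW tangentially, so CW is at right angles to RW and since A1 is tangent to DE there, CD ⟂ DE, with radius 16.3, so the center C sits 16.3 in from both sides at C = (-32.50, -24.80). That places the tangent points at W = (-48.80, -24.80) on RW and D = (-32.50, -41.10) on DE. Then |LD| = |D − L| = 52.40.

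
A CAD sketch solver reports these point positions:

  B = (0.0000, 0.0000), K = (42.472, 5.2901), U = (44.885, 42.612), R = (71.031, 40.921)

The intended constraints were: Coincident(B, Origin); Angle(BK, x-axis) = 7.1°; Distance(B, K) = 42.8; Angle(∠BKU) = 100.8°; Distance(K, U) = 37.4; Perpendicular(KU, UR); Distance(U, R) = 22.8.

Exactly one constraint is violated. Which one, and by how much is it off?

Distance(U, R) = 22.8 — off by 3.40.

B = (0.00, 0.00) ✓; BK at 7.100° ✓; |BK| = 42.80 ✓; ∠BKU = 100.8° ✓; |KU| = 37.40 ✓; ∠(KU, UR) = 90.00° ✓; |UR| = 26.20 ✗.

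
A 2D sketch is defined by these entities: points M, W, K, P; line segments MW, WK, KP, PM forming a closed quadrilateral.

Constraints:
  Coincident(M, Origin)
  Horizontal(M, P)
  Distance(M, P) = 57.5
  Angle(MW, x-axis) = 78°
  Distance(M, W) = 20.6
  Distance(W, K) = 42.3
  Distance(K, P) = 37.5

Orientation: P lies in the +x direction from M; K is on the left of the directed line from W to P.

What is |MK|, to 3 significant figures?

56.1

Checks: |WK| = 42.30 ✓; |KP| = 37.50 ✓.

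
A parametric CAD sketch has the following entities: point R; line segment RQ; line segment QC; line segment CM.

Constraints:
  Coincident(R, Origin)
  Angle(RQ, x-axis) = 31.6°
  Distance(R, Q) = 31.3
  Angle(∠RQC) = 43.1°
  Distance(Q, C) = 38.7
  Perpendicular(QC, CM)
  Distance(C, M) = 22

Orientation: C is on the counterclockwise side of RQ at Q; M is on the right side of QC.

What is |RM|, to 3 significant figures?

46.2

∠RQC = 43.1°, so QC runs at 31.6° + (180° − 43.1°) = 168° from the x-axis; with |QC| = 38.7, C = Q + 38.7·(cos 168°, sin 168°) = (-11.3, 24.1). QC is perpendicular to CM; with |CM| = 22.0 on the right of QC, M = C + 22.0·(0.199, 0.980) = (-6.88, 45.7). Then |RM| = |M − R| = 46.2.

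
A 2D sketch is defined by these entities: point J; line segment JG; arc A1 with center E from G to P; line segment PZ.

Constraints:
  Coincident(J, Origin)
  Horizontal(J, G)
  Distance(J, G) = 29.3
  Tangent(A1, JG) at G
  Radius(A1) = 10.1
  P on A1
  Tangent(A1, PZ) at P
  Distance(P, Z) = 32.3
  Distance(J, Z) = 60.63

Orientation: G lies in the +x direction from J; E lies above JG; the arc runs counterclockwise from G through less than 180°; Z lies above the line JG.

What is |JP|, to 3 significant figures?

40.0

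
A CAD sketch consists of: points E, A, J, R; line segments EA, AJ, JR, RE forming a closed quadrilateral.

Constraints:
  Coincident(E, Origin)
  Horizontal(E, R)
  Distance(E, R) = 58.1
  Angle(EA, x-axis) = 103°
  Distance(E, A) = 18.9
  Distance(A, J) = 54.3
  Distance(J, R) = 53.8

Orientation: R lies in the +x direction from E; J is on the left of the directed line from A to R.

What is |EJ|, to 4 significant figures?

64.15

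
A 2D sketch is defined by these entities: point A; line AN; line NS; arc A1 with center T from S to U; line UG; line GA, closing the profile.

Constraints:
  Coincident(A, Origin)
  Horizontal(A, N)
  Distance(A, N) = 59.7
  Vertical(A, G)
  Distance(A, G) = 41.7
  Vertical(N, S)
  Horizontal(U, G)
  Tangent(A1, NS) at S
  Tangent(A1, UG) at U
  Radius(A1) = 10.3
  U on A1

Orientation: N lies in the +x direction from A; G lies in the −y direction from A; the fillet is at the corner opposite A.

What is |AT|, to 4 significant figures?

58.53

AG is vertical with |AG| = 41.7 and G on the −y side, so G = (0.000, -41.70). The virtual corner opposite A is at (59.70, -41.70). The tangent condition forces TS to be normal to NS and the tangent condition forces TU to be normal to UG, with radius 10.3, so the center T sits 10.3 in from both sides at T = (49.40, -31.40). Then |AT| = |T − A| = 58.53.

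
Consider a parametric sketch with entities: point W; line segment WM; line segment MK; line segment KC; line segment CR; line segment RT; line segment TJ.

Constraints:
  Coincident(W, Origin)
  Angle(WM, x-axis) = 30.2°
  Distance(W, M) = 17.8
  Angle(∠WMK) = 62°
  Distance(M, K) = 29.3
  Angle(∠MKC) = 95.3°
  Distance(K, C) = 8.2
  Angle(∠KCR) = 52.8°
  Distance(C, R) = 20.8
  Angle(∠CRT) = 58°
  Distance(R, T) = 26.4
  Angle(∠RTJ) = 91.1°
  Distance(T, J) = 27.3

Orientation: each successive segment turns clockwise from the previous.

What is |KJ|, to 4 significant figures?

21.65

∠CRT = 58.0° gives RT at -61.70° from the x-axis; with |RT| = 26.4, T = (31.20, -26.57). ∠RTJ = 91.1° gives TJ at -150.6° from the x-axis; with |TJ| = 27.3, J = (7.416, -39.97). Then |KJ| = |J − K| = 21.65.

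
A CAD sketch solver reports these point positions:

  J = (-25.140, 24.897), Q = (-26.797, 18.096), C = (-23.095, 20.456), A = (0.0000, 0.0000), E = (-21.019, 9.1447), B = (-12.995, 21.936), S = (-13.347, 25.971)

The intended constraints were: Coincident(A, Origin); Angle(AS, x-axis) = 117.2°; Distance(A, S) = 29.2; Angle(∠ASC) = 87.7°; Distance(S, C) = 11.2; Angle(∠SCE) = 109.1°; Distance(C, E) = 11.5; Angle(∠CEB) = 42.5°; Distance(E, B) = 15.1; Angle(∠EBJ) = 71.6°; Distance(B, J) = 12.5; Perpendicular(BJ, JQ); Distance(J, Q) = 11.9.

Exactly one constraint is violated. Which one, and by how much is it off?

Distance(J, Q) = 11.9 — off by 4.90.

A = (0.00, 0.00) ✓; AS at 117.2° ✓; |AS| = 29.20 ✓; ∠ASC = 87.70° ✓; |SC| = 11.20 ✓; ∠SCE = 109.1° ✓; |CE| = 11.50 ✓; ∠CEB = 42.50° ✓; |EB| = 15.10 ✓; ∠EBJ = 71.60° ✓; |BJ| = 12.50 ✓; ∠(BJ, JQ) = 90.01° ✓; |JQ| = 7.000 ✗.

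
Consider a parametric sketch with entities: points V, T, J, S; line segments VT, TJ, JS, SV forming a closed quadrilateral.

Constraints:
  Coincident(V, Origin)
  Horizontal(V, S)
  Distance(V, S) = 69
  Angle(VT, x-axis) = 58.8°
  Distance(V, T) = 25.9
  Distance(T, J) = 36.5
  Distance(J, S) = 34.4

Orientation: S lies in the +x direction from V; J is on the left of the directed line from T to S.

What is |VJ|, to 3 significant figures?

56.9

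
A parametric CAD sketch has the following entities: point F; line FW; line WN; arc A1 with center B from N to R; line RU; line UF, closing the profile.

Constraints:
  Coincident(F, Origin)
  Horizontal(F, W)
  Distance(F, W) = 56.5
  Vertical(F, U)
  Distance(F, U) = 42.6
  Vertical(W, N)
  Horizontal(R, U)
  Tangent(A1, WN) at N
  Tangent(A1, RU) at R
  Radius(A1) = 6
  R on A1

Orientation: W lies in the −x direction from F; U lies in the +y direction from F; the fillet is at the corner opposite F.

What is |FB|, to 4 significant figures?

62.37

F and U share the same x with |FU| = 42.6 and U on the +y side, so U = (0.000, 42.60). The virtual corner opposite F is at (-56.50, 42.60). The tangent condition forces BN to be normal to WN and since A1 is tangent to RU there, BR ⟂ RU, with radius 6.0, so the center B sits 6.0 in from both sides at B = (-50.50, 36.60). Then |FB| = |B − F| = 62.37.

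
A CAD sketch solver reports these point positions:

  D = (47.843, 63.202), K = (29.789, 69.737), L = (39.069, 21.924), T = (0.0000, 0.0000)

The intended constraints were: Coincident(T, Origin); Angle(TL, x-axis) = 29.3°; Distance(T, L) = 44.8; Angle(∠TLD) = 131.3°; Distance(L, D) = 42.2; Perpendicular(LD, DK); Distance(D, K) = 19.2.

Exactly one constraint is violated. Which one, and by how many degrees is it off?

Perpendicular(LD, DK) — off by 7.90°.

T = (0.00, 0.00) ✓; TL at 29.30° ✓; |TL| = 44.80 ✓; ∠TLD = 131.3° ✓; |LD| = 42.20 ✓; ∠(LD, DK) = 82.10° ✗; |DK| = 19.20 ✓.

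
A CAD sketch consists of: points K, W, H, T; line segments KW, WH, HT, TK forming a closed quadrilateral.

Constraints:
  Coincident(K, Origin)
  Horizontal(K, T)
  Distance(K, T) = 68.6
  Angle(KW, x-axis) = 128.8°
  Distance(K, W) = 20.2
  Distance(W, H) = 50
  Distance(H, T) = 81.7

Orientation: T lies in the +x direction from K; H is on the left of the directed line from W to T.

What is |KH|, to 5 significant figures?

60.368

Checks: K.y = 0.00, T.y = 0.00 ✓; |WH| = 50.00 ✓; |HT| = 81.70 ✓.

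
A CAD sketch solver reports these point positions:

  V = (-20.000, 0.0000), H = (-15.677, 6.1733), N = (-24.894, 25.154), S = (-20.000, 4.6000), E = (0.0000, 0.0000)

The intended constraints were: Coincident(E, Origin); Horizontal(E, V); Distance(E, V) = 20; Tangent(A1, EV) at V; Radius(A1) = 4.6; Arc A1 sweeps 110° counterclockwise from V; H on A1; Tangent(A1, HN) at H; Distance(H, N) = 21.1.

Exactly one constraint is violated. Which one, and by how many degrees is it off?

Tangent(A1, HN) at H — off by 5.90°.

E = (0.00, 0.00) ✓; E.y = 0.00, V.y = 0.00 ✓; |EV| = 20.00 ✓; ∠(SV, VE) = 90.00° ✓; |SV| = 4.600 ✓; bearing(S→H) − bearing(S→V) = 110.0° ✓; |SH| = 4.600 ✓; ∠(SH, HN) = 84.10° ✗; |HN| = 21.10 ✓.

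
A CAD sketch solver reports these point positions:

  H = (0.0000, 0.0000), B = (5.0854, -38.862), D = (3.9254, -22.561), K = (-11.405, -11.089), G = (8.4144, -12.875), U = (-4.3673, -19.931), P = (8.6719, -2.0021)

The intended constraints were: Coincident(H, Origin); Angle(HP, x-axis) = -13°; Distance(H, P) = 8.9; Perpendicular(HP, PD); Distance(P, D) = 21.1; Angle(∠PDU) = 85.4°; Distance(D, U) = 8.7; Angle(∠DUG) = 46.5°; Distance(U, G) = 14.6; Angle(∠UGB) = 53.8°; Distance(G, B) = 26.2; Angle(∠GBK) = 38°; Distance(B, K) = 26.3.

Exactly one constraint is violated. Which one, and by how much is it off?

Distance(B, K) = 26.3 — off by 6.00.

H = (0.00, 0.00) ✓; HP at -13.00° ✓; |HP| = 8.900 ✓; ∠(HP, PD) = 90.00° ✓; |PD| = 21.10 ✓; ∠PDU = 85.40° ✓; |DU| = 8.700 ✓; ∠DUG = 46.50° ✓; |UG| = 14.60 ✓; ∠UGB = 53.80° ✓; |GB| = 26.20 ✓; ∠GBK = 38.00° ✓; |BK| = 32.30 ✗.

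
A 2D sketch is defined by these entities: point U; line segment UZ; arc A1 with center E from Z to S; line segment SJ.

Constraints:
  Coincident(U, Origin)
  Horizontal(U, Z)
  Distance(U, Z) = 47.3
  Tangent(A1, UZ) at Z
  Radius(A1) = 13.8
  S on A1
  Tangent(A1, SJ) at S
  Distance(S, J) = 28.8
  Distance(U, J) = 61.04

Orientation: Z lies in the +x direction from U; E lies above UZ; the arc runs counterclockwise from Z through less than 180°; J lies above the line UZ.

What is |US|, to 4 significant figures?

62.38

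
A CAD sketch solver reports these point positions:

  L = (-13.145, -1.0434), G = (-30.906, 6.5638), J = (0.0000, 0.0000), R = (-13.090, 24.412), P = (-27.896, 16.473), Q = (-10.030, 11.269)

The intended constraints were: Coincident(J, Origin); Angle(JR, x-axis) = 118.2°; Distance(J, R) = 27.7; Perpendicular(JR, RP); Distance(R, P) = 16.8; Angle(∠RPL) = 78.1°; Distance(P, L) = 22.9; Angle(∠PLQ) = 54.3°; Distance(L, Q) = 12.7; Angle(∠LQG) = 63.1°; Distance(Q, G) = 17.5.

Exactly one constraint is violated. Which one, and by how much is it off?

Distance(Q, G) = 17.5 — off by 3.90.

J = (0.00, 0.00) ✓; JR at 118.2° ✓; |JR| = 27.70 ✓; ∠(JR, RP) = 90.00° ✓; |RP| = 16.80 ✓; ∠RPL = 78.10° ✓; |PL| = 22.90 ✓; ∠PLQ = 54.30° ✓; |LQ| = 12.70 ✓; ∠LQG = 63.10° ✓; |QG| = 21.40 ✗.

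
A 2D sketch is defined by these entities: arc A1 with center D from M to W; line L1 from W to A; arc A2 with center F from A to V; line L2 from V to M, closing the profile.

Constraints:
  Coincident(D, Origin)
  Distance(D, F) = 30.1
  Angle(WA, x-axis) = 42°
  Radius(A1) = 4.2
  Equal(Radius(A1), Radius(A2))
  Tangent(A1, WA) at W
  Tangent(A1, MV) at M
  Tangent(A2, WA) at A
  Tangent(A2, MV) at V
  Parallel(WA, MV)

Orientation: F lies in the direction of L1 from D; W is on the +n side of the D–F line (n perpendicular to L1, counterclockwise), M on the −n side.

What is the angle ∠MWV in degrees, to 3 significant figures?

74.4°

The slot axis is L1's direction at 42.0°, so u = (cos 42.0°, sin 42.0°) = (0.743, 0.669) and n = (−sin 42.0°, cos 42.0°) = (-0.669, 0.743). D is at the origin and F lies 30.1 along u from D, so F = 30.1·u = (22.4, 20.1). Tangency of A1 to both parallel lines with radius 4.2 puts W and M at D ± 4.2·n: W = (-2.81, 3.12), M = (2.81, -3.12). Equal radii place A and V the same way about F: A = F + 4.2·n = (19.6, 23.3), V = F − 4.2·n = (25.2, 17.0). Then cos ∠MWV = WM·WV / (|WM||WV|), giving 74.4°.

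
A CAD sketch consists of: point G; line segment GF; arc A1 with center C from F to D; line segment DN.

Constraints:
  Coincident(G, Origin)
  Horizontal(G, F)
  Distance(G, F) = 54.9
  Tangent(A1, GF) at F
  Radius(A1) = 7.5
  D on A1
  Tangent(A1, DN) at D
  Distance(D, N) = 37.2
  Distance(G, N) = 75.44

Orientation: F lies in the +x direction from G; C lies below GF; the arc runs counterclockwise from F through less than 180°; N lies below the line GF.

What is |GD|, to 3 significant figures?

48.9

G is at the origin; GF is horizontal with |GF| = 54.9 and F on the +x side, so F = (54.9, 0.00). Since A1 is tangent to GF there, CF ⟂ GF, so C = F + (0, -7.5) = (54.9, -7.50). Since CD ⟂ DN (tangency), |CN| = √(7.5² + 37.2²) = 37.9 regardless of where D sits on A1. So N lies on both circle(G, 75.44) and circle(C, 37.9); the below-GF intersection is N = (60.5, -45.0). D is the foot of the tangent from N: D = (47.8, -10.1).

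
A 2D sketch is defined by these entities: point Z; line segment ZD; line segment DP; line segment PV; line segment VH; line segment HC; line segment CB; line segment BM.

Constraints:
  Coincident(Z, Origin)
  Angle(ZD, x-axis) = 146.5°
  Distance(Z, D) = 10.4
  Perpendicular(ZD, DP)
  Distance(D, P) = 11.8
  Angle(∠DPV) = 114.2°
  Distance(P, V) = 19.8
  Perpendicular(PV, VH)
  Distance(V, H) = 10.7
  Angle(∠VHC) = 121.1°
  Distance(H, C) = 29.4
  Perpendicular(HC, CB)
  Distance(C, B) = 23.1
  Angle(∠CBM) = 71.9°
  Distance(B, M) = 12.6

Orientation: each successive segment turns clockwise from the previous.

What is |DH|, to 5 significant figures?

24.637

Z is at the origin; ZD runs at 146.5° with length 10.4, so D = (-8.6724, 5.7401). ZD is perpendicular to DP, so DP runs at 56.500°; with |DP| = 11.8, P = (-2.1596, 15.580). ∠DPV = 114.2° gives PV at -9.3000° from the x-axis; with |PV| = 19.8, V = (17.380, 12.380). PV ⟂ VH, so VH runs at -99.300°; with |VH| = 10.7, H = (15.651, 1.8209). Then |DH| = |H − D| = 24.637.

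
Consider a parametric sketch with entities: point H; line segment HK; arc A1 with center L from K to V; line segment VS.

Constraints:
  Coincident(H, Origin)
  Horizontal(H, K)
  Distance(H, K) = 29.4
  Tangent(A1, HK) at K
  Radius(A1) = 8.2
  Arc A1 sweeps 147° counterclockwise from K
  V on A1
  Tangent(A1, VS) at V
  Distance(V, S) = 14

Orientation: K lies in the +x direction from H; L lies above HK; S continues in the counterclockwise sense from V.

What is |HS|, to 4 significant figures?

31.70

H is at the origin; H and K share the same y with |HK| = 29.4 and K on the +x side, so K = (29.40, 0.000). Since A1 is tangent to HK there, LK ⟂ HK, so L = K + (0, 8.2) = (29.40, 8.200). On A1, K sits at bearing -90° from L; a 147° counterclockwise sweep puts V at bearing 57°, so V = L + 8.2·(cos 57°, sin 57°) = (33.87, 15.08). Tangency of A1 to VS means the radius LV is perpendicular to VS, so VS runs along (−sin 57°, cos 57°); with |VS| = 14.0, S = (22.12, 22.70). Then |HS| = |S − H| = 31.70.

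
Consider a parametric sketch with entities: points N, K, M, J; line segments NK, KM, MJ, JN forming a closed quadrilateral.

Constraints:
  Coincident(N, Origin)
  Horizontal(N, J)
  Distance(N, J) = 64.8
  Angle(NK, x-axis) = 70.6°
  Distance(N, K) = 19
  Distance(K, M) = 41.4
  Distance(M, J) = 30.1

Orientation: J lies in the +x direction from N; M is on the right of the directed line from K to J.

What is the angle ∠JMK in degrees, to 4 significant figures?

116.8°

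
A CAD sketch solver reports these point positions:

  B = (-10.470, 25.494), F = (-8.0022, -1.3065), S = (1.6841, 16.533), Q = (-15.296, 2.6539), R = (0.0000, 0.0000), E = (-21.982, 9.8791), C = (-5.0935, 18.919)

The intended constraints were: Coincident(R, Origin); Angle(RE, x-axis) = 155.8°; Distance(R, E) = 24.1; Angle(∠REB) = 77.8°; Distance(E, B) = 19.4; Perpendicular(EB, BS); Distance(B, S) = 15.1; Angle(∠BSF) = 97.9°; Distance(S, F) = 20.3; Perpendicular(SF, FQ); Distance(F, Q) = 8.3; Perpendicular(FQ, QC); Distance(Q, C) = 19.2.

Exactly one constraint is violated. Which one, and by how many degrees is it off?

Perpendicular(FQ, QC) — off by 3.60°.

R = (0.00, 0.00) ✓; RE at 155.8° ✓; |RE| = 24.10 ✓; ∠REB = 77.80° ✓; |EB| = 19.40 ✓; ∠(EB, BS) = 90.00° ✓; |BS| = 15.10 ✓; ∠BSF = 97.90° ✓; |SF| = 20.30 ✓; ∠(SF, FQ) = 90.00° ✓; |FQ| = 8.300 ✓; ∠(FQ, QC) = 93.60° ✗; |QC| = 19.20 ✓.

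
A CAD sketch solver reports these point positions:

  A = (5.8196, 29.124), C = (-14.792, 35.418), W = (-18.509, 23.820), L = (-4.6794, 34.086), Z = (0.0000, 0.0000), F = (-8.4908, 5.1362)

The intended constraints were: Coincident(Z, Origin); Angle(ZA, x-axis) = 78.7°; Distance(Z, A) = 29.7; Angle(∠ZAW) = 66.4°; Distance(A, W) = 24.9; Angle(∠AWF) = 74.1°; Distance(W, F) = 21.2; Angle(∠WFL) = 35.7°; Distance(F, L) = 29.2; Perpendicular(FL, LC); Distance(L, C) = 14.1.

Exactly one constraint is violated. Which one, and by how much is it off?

Distance(L, C) = 14.1 — off by 3.90.

Z = (0.00, 0.00) ✓; ZA at 78.70° ✓; |ZA| = 29.70 ✓; ∠ZAW = 66.40° ✓; |AW| = 24.90 ✓; ∠AWF = 74.10° ✓; |WF| = 21.20 ✓; ∠WFL = 35.70° ✓; |FL| = 29.20 ✓; ∠(FL, LC) = 90.00° ✓; |LC| = 10.20 ✗.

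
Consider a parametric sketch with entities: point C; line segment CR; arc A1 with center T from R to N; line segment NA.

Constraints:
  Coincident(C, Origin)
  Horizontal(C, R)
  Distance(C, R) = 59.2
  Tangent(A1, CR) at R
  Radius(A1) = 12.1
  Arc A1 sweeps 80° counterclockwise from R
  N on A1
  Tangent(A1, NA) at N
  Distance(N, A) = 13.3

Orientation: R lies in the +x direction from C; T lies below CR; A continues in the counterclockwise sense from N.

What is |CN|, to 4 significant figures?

48.33

C is at the origin; C and R share the same y with |CR| = 59.2 and R on the +x side, so R = (59.20, 0.000). A1 meets CR tangentially, so TR is at right angles to CR, so T = R + (0, -12.1) = (59.20, -12.10). On A1, R sits at bearing 90° from T; an 80° counterclockwise sweep puts N at bearing 170°, so N = T + 12.1·(cos 170°, sin 170°) = (47.28, -9.999). Then |CN| = |N − C| = 48.33.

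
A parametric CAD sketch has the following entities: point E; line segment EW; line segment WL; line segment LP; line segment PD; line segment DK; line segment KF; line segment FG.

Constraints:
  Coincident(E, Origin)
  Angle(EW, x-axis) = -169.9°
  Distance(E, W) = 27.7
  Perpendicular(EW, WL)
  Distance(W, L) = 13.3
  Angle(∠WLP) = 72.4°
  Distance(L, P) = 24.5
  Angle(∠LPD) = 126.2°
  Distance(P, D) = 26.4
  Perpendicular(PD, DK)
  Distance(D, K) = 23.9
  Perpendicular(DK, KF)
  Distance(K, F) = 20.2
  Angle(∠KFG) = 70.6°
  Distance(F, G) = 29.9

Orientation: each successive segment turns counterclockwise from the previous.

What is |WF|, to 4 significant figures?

8.065

E is at the origin; EW runs at -169.9° with length 27.7, so W = (-27.27, -4.858). EW is perpendicular to WL, so WL runs at -79.90°; with |WL| = 13.3, L = (-24.94, -17.95). ∠WLP = 72.4° gives LP at 27.70° from the x-axis; with |LP| = 24.5, P = (-3.246, -6.563). ∠LPD = 126.2° gives PD at 81.50° from the x-axis; with |PD| = 26.4, D = (0.6560, 19.55). PD is perpendicular to DK, so DK runs at 171.5°; with |DK| = 23.9, K = (-22.98, 23.08). DK is perpendicular to KF, so KF runs at -98.50°; with |KF| = 20.2, F = (-25.97, 3.102). Then |WF| = |F − W| = 8.065.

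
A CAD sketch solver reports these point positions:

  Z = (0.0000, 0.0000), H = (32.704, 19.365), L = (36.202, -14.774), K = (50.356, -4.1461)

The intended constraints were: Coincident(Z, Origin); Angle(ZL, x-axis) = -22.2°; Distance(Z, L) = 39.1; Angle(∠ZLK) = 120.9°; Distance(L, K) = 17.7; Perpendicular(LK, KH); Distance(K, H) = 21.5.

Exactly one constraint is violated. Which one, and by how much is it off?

Distance(K, H) = 21.5 — off by 7.90.

Z = (0.00, 0.00) ✓; ZL at -22.20° ✓; |ZL| = 39.10 ✓; ∠ZLK = 120.9° ✓; |LK| = 17.70 ✓; ∠(LK, KH) = 90.00° ✓; |KH| = 29.40 ✗.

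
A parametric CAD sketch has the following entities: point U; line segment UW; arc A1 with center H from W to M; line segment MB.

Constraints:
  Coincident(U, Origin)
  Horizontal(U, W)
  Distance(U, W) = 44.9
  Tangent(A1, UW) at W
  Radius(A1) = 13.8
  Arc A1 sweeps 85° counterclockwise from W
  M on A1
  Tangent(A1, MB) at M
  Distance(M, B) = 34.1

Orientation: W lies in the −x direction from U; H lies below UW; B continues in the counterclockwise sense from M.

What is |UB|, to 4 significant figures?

77.24

On A1, W sits at bearing 90° from H; an 85° counterclockwise sweep puts M at bearing 175°, so M = H + 13.8·(cos 175°, sin 175°) = (-58.65, -12.60). The tangent condition forces HM to be normal to MB, so MB runs along (−sin 175°, cos 175°); with |MB| = 34.1, B = (-61.62, -46.57). Then |UB| = |B − U| = 77.24.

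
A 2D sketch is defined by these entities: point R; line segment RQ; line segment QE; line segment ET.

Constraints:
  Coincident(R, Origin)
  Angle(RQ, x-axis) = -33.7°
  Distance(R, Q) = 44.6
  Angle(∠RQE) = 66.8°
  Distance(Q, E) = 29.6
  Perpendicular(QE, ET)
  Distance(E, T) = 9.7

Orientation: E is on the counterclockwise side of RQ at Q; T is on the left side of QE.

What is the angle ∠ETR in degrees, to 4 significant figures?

159.0°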